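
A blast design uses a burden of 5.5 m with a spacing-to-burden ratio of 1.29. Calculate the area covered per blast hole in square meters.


First, find the spacing:
Spacing = burden * ratio = 5.5 * 1.29
= 7.095 m
Then, calculate the area:
Area = burden * spacing = 5.5 * 7.095
= 39.0225 m^2

39.0225 m^2


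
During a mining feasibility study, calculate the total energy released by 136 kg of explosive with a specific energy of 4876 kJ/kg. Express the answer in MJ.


663.136 MJ

Energy = mass * specific_energy / 1000
= 136 * 4876 / 1000
= 663136 / 1000
= 663.136 MJ


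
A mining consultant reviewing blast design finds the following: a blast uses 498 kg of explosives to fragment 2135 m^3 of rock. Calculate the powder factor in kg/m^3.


0.2333 kg/m^3

Powder factor = explosive mass / rock volume
= 498 / 2135
= 0.2333 kg/m^3


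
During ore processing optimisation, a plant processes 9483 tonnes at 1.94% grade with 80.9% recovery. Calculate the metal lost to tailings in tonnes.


35.1383 tonnes

Total metal in feed:
= 9483 * 1.94 / 100 = 183.9702 tonnes
Metal recovered:
= 183.9702 * 80.9 / 100 = 148.8318918 tonnes
Metal lost to tailings:
= 183.9702 - 148.8318918
= 35.1383 tonnes


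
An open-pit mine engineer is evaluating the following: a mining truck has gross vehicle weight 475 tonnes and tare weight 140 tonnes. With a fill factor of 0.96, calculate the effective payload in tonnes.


Maximum payload = gross - tare
= 475 - 140 = 335 tonnes
Effective payload = max payload * fill factor
= 335 * 0.96
= 321.6 tonnes

321.6 tonnes


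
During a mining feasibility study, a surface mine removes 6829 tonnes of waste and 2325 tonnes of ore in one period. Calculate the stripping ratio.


2.9372

Stripping ratio = waste tonnage / ore tonnage
= 6829 / 2325
= 2.9372


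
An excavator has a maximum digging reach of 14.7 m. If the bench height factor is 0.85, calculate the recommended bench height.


12.495 m

Bench height = reach * factor
= 14.7 * 0.85
= 12.495 m


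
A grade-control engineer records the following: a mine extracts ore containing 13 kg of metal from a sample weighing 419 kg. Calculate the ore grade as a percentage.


3.1026%

Ore grade = (metal mass / ore mass) * 100
= (13 / 419) * 100
= 0.03102625298 * 100
= 3.1026%


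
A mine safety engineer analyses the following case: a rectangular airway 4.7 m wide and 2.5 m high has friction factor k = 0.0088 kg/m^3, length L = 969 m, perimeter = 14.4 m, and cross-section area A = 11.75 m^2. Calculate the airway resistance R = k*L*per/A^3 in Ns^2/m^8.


Compute the numerator:
k * L * per = 0.0088 * 969 * 14.4
= 122.79168
Compute the denominator:
A^3 = 11.75^3 = 1622.234375
Resistance:
R = 122.79168 / 1622.234375
= 0.0757 Ns^2/m^8

0.0757 Ns^2/m^8


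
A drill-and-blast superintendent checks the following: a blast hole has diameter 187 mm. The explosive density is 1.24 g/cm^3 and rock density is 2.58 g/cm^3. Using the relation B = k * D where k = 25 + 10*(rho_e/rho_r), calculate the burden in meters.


First, compute k:
rho_e / rho_r = 1.24 / 2.58 = 0.480620155
k = 25 + 10 * 0.480620155 = 29.80620155
Then, compute burden:
B = k * D / 1000 = 29.80620155 * 187 / 1000
= 5573.75969 / 1000
= 5.5738 m

5.5738 m


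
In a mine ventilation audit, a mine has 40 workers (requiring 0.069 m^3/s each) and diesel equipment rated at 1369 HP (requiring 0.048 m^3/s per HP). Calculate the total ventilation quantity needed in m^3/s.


Airflow for workers:
Q_people = 40 * 0.069 = 2.76 m^3/s
Airflow for diesel equipment:
Q_diesel = 1369 * 0.048 = 65.712 m^3/s
Total ventilation:
Q_total = 2.76 + 65.712
= 68.472 m^3/s

68.472 m^3/s


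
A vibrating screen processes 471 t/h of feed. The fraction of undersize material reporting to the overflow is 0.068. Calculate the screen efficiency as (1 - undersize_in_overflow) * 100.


Screen efficiency = (1 - fraction of undersize in overflow) * 100
= (1 - 0.068) * 100
= 0.932 * 100
= 93.2%

93.2%


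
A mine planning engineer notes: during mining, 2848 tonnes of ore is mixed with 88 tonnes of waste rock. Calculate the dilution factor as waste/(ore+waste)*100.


Total material = ore + waste
= 2848 + 88 = 2936 tonnes
Dilution = waste / total * 100
= 88 / 2936 * 100
= 0.02997275204 * 100
= 2.9973%

2.9973%


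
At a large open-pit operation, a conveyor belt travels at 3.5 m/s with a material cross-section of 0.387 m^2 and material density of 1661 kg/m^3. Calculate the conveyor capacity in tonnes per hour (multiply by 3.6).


Volumetric flow = speed * area
= 3.5 * 0.387 = 1.3545 m^3/s
Mass flow = volumetric * density
= 1.3545 * 1661 = 2249.8245 kg/s
Convert to t/h: multiply by 3.6
Capacity = 2249.8245 * 3.6
= 8099.3682 t/h

8099.3682 t/h


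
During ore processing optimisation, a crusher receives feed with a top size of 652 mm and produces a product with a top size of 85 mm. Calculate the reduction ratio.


Reduction ratio = feed size / product size
= 652 / 85
= 7.6706

7.6706


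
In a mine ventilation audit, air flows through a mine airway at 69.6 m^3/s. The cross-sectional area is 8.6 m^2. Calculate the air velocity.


8.093 m/s

Velocity = flow rate / cross-sectional area
= 69.6 / 8.6
= 8.093 m/s


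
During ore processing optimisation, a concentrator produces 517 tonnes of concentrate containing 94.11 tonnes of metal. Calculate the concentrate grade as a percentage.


18.2031%

Grade = (metal in concentrate / concentrate mass) * 100
= (94.11 / 517) * 100
= 0.1820309478 * 100
= 18.2031%


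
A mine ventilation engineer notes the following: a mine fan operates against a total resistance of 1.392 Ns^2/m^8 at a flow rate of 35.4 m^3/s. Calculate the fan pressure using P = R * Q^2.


Compute Q^2:
Q^2 = 35.4^2 = 1253.16
Compute pressure:
P = R * Q^2 = 1.392 * 1253.16
= 1744.3987 Pa

1744.3987 Pa


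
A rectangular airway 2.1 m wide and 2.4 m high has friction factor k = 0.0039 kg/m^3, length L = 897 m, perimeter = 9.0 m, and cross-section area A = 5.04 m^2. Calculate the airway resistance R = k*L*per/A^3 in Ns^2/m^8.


Compute the numerator:
k * L * per = 0.0039 * 897 * 9.0
= 31.4847
Compute the denominator:
A^3 = 5.04^3 = 128.024064
Resistance:
R = 31.4847 / 128.024064
= 0.2459 Ns^2/m^8

0.2459 Ns^2/m^8


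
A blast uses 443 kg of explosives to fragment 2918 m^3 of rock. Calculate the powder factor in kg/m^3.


Powder factor = explosive mass / rock volume
= 443 / 2918
= 0.1518 kg/m^3

0.1518 kg/m^3


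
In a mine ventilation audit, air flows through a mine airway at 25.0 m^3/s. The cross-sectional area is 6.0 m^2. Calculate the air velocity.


Velocity = flow rate / cross-sectional area
= 25.0 / 6.0
= 4.1667 m/s

4.1667 m/s


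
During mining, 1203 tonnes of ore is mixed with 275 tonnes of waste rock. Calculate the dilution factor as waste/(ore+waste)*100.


Total material = ore + waste
= 1203 + 275 = 1478 tonnes
Dilution = waste / total * 100
= 275 / 1478 * 100
= 0.1860622463 * 100
= 18.6062%

18.6062%


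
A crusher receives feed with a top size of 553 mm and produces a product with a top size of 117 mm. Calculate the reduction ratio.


4.7265

Reduction ratio = feed size / product size
= 553 / 117
= 4.7265


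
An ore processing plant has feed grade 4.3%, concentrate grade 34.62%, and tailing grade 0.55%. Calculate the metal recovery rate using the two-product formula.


Using the two-product formula:
R = 100 * c * (f - t) / (f * (c - t))
Numerator = 100 * 34.62 * (4.3 - 0.55)
= 100 * 34.62 * 3.75
= 12982.5
Denominator = 4.3 * (34.62 - 0.55)
= 4.3 * 34.07
= 146.501
R = 12982.5 / 146.501
= 88.6171%

88.6171%


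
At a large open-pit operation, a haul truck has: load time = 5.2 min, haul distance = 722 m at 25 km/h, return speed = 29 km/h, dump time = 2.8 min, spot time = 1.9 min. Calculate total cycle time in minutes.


Convert haul speed to m/min: 25 * 1000/60 = 416.6666667 m/min
Haul time = 722 / 416.6666667 = 1.7328 min
Convert return speed to m/min: 29 * 1000/60 = 483.3333333 m/min
Return time = 722 / 483.3333333 = 1.493793103 min
Total cycle time:
= 5.2 + 1.7328 + 2.8 + 1.493793103 + 1.9
= 13.1266 min

13.1266 min


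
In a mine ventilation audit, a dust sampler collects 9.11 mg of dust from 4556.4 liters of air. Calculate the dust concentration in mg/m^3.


Convert liters to m^3: 1 m^3 = 1000 L
Concentration = mass / volume * 1000
= 9.11 / 4556.4 * 1000
= 0.00199938548 * 1000
= 1.9994 mg/m^3

1.9994 mg/m^3


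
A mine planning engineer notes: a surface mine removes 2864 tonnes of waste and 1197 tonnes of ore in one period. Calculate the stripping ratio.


Stripping ratio = waste tonnage / ore tonnage
= 2864 / 1197
= 2.3926

2.3926


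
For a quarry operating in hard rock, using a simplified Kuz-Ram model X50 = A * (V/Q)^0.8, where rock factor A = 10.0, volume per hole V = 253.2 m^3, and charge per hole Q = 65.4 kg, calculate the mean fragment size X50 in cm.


29.5331 cm

Compute V/Q:
V/Q = 253.2 / 65.4 = 3.871559633
Raise to the power 0.8:
(V/Q)^0.8 = 3.871559633^0.8 = 2.95330814
Multiply by A:
X50 = 10.0 * 2.95330814
= 29.5331 cm


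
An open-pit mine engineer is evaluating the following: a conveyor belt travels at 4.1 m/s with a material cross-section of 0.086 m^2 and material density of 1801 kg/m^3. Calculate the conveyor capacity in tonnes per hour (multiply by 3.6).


Volumetric flow = speed * area
= 4.1 * 0.086 = 0.3526 m^3/s
Mass flow = volumetric * density
= 0.3526 * 1801 = 635.0326 kg/s
Convert to t/h: multiply by 3.6
Capacity = 635.0326 * 3.6
= 2286.1174 t/h

2286.1174 t/h


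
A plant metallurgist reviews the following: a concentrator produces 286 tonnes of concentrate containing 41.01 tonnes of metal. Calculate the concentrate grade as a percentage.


14.3392%

Grade = (metal in concentrate / concentrate mass) * 100
= (41.01 / 286) * 100
= 0.1433916084 * 100
= 14.3392%


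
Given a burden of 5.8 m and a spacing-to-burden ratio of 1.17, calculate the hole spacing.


6.786 m

Spacing = burden * ratio
= 5.8 * 1.17
= 6.786 m


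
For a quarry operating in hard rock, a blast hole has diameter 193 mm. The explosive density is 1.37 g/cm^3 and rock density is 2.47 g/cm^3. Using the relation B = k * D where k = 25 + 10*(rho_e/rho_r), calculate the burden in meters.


5.8955 m

First, compute k:
rho_e / rho_r = 1.37 / 2.47 = 0.5546558704
k = 25 + 10 * 0.5546558704 = 30.5465587
Then, compute burden:
B = k * D / 1000 = 30.5465587 * 193 / 1000
= 5895.48583 / 1000
= 5.8955 m


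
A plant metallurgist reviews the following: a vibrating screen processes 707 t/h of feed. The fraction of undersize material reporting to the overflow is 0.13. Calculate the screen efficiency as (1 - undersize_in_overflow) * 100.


87.0%

Screen efficiency = (1 - fraction of undersize in overflow) * 100
= (1 - 0.13) * 100
= 0.87 * 100
= 87.0%


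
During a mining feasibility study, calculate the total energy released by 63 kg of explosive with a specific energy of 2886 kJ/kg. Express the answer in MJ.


181.818 MJ

Energy = mass * specific_energy / 1000
= 63 * 2886 / 1000
= 181818 / 1000
= 181.818 MJ


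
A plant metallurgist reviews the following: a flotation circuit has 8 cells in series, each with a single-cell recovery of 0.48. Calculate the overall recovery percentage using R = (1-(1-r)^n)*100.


99.4654%

Complement of single-cell recovery:
1 - r = 1 - 0.48 = 0.52
Raise to power n:
(1 - r)^8 = 0.52^8 = 0.005345972853
Overall recovery:
R = (1 - 0.005345972853) * 100
= 99.4654%


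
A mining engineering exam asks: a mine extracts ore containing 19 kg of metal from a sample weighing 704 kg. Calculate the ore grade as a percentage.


Ore grade = (metal mass / ore mass) * 100
= (19 / 704) * 100
= 0.02698863636 * 100
= 2.6989%

2.6989%


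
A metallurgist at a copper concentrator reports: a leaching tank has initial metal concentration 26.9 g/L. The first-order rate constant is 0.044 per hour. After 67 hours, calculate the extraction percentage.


94.7556%

Compute the exponent:
-k * t = -0.044 * 67 = -2.948
Remaining concentration:
C = 26.9 * exp(-2.948)
= 26.9 * 0.05244449011
= 1.410756784 g/L
Extracted = 26.9 - 1.410756784 = 25.48924322 g/L
Extraction % = 25.48924322 / 26.9 * 100
= 94.7556%


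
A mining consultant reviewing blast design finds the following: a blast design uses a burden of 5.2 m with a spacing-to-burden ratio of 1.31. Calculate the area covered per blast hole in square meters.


First, find the spacing:
Spacing = burden * ratio = 5.2 * 1.31
= 6.812 m
Then, calculate the area:
Area = burden * spacing = 5.2 * 6.812
= 35.4224 m^2

35.4224 m^2


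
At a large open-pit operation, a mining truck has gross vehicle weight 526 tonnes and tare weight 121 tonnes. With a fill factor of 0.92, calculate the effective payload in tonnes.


372.6 tonnes

Maximum payload = gross - tare
= 526 - 121 = 405 tonnes
Effective payload = max payload * fill factor
= 405 * 0.92
= 372.6 tonnes


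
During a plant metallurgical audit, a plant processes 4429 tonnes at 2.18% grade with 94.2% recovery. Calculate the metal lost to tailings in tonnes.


5.6 tonnes

Total metal in feed:
= 4429 * 2.18 / 100 = 96.5522 tonnes
Metal recovered:
= 96.5522 * 94.2 / 100 = 90.9521724 tonnes
Metal lost to tailings:
= 96.5522 - 90.9521724
= 5.6 tonnes


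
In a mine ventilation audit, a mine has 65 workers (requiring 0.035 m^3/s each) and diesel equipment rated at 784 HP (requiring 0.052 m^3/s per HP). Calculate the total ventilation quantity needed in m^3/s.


Airflow for workers:
Q_people = 65 * 0.035 = 2.275 m^3/s
Airflow for diesel equipment:
Q_diesel = 784 * 0.052 = 40.768 m^3/s
Total ventilation:
Q_total = 2.275 + 40.768
= 43.043 m^3/s

43.043 m^3/s


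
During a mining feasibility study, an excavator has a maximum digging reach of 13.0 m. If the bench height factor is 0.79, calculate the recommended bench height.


Bench height = reach * factor
= 13.0 * 0.79
= 10.27 m

10.27 m


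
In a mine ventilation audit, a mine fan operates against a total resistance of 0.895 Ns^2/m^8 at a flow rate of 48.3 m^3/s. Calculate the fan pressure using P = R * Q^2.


Compute Q^2:
Q^2 = 48.3^2 = 2332.89
Compute pressure:
P = R * Q^2 = 0.895 * 2332.89
= 2087.9366 Pa

2087.9366 Pa


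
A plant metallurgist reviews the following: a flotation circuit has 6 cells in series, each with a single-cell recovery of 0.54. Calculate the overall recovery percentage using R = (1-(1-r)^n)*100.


Complement of single-cell recovery:
1 - r = 1 - 0.54 = 0.46
Raise to power n:
(1 - r)^6 = 0.46^6 = 0.009474296896
Overall recovery:
R = (1 - 0.009474296896) * 100
= 99.0526%

99.0526%


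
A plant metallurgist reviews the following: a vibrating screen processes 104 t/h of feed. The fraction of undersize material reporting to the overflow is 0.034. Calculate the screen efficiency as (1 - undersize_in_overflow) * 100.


Screen efficiency = (1 - fraction of undersize in overflow) * 100
= (1 - 0.034) * 100
= 0.966 * 100
= 96.6%

96.6%


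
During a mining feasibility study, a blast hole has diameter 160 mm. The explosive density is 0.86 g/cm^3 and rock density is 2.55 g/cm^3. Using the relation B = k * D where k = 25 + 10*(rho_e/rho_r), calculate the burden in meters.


4.5396 m

First, compute k:
rho_e / rho_r = 0.86 / 2.55 = 0.337254902
k = 25 + 10 * 0.337254902 = 28.37254902
Then, compute burden:
B = k * D / 1000 = 28.37254902 * 160 / 1000
= 4539.607843 / 1000
= 4.5396 m


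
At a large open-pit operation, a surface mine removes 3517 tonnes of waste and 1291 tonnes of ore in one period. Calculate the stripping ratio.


Stripping ratio = waste tonnage / ore tonnage
= 3517 / 1291
= 2.7242

2.7242


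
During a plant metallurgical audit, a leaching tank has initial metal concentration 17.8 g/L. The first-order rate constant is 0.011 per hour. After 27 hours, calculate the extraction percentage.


25.6956%

Compute the exponent:
-k * t = -0.011 * 27 = -0.297
Remaining concentration:
C = 17.8 * exp(-0.297)
= 17.8 * 0.7430440124
= 13.22618342 g/L
Extracted = 17.8 - 13.22618342 = 4.57381658 g/L
Extraction % = 4.57381658 / 17.8 * 100
= 25.6956%


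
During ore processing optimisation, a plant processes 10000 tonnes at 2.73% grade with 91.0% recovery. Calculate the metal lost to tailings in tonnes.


Total metal in feed:
= 10000 * 2.73 / 100 = 273.0 tonnes
Metal recovered:
= 273.0 * 91.0 / 100 = 248.43 tonnes
Metal lost to tailings:
= 273.0 - 248.43
= 24.57 tonnes

24.57 tonnes


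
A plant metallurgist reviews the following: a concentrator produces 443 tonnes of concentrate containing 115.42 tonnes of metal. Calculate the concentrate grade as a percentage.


Grade = (metal in concentrate / concentrate mass) * 100
= (115.42 / 443) * 100
= 0.2605417607 * 100
= 26.0542%

26.0542%


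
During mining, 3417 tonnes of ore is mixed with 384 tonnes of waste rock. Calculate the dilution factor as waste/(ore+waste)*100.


10.1026%

Total material = ore + waste
= 3417 + 384 = 3801 tonnes
Dilution = waste / total * 100
= 384 / 3801 * 100
= 0.1010260458 * 100
= 10.1026%


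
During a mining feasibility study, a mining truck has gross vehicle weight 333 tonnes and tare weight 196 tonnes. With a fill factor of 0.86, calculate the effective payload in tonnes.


117.82 tonnes

Maximum payload = gross - tare
= 333 - 196 = 137 tonnes
Effective payload = max payload * fill factor
= 137 * 0.86
= 117.82 tonnes


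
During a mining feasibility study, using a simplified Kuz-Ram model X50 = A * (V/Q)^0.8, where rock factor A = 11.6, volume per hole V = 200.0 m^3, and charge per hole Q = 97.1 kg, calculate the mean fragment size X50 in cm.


20.6779 cm

Compute V/Q:
V/Q = 200.0 / 97.1 = 2.059732235
Raise to the power 0.8:
(V/Q)^0.8 = 2.059732235^0.8 = 1.782578289
Multiply by A:
X50 = 11.6 * 1.782578289
= 20.6779 cm


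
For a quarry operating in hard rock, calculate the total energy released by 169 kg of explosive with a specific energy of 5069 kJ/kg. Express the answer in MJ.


Energy = mass * specific_energy / 1000
= 169 * 5069 / 1000
= 856661 / 1000
= 856.661 MJ

856.661 MJ


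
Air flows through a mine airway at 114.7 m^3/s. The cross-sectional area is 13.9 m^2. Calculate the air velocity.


8.2518 m/s

Velocity = flow rate / cross-sectional area
= 114.7 / 13.9
= 8.2518 m/s


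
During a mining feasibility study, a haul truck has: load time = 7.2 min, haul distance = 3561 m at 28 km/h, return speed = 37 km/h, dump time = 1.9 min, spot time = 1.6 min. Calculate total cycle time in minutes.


Convert haul speed to m/min: 28 * 1000/60 = 466.6666667 m/min
Haul time = 3561 / 466.6666667 = 7.630714286 min
Convert return speed to m/min: 37 * 1000/60 = 616.6666667 m/min
Return time = 3561 / 616.6666667 = 5.774594595 min
Total cycle time:
= 7.2 + 7.630714286 + 1.9 + 5.774594595 + 1.6
= 24.1053 min

24.1053 min


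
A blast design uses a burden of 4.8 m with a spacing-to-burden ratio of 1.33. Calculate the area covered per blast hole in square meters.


First, find the spacing:
Spacing = burden * ratio = 4.8 * 1.33
= 6.384 m
Then, calculate the area:
Area = burden * spacing = 4.8 * 6.384
= 30.6432 m^2

30.6432 m^2


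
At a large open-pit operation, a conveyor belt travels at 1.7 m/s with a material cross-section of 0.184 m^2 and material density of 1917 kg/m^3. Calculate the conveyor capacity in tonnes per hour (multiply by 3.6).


2158.6954 t/h

Volumetric flow = speed * area
= 1.7 * 0.184 = 0.3128 m^3/s
Mass flow = volumetric * density
= 0.3128 * 1917 = 599.6376 kg/s
Convert to t/h: multiply by 3.6
Capacity = 599.6376 * 3.6
= 2158.6954 t/h


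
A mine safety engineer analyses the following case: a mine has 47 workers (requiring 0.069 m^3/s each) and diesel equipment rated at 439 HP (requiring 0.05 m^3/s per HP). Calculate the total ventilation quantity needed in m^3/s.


Airflow for workers:
Q_people = 47 * 0.069 = 3.243 m^3/s
Airflow for diesel equipment:
Q_diesel = 439 * 0.05 = 21.95 m^3/s
Total ventilation:
Q_total = 3.243 + 21.95
= 25.193 m^3/s

25.193 m^3/s


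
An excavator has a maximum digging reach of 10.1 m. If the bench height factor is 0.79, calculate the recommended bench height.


7.979 m

Bench height = reach * factor
= 10.1 * 0.79
= 7.979 m


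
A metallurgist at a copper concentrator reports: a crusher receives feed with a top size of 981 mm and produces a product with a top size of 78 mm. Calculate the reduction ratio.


Reduction ratio = feed size / product size
= 981 / 78
= 12.5769

12.5769


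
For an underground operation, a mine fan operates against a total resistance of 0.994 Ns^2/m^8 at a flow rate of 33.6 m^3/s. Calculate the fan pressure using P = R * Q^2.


Compute Q^2:
Q^2 = 33.6^2 = 1128.96
Compute pressure:
P = R * Q^2 = 0.994 * 1128.96
= 1122.1862 Pa

1122.1862 Pa


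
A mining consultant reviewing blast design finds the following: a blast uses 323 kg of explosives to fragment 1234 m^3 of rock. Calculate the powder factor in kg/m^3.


0.2618 kg/m^3

Powder factor = explosive mass / rock volume
= 323 / 1234
= 0.2618 kg/m^3


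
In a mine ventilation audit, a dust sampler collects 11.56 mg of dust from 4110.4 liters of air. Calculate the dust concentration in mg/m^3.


2.8124 mg/m^3

Convert liters to m^3: 1 m^3 = 1000 L
Concentration = mass / volume * 1000
= 11.56 / 4110.4 * 1000
= 0.002812378357 * 1000
= 2.8124 mg/m^3


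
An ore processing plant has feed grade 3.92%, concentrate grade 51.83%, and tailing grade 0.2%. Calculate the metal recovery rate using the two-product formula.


Using the two-product formula:
R = 100 * c * (f - t) / (f * (c - t))
Numerator = 100 * 51.83 * (3.92 - 0.2)
= 100 * 51.83 * 3.72
= 19280.76
Denominator = 3.92 * (51.83 - 0.2)
= 3.92 * 51.63
= 202.3896
R = 19280.76 / 202.3896
= 95.2656%

95.2656%


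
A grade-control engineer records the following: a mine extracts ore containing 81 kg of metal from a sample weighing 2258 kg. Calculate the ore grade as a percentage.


Ore grade = (metal mass / ore mass) * 100
= (81 / 2258) * 100
= 0.0358724535 * 100
= 3.5872%

3.5872%


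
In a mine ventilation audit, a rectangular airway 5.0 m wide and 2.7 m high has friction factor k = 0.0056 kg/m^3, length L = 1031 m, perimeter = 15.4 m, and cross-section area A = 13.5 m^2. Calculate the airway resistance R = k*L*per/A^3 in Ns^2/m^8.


0.0361 Ns^2/m^8

Compute the numerator:
k * L * per = 0.0056 * 1031 * 15.4
= 88.91344
Compute the denominator:
A^3 = 13.5^3 = 2460.375
Resistance:
R = 88.91344 / 2460.375
= 0.0361 Ns^2/m^8


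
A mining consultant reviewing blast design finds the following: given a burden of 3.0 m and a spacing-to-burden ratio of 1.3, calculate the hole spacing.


3.9 m

Spacing = burden * ratio
= 3.0 * 1.3
= 3.9 m


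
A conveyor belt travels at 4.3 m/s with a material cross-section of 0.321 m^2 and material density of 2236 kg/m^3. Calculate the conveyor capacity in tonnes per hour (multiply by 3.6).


Volumetric flow = speed * area
= 4.3 * 0.321 = 1.3803 m^3/s
Mass flow = volumetric * density
= 1.3803 * 2236 = 3086.3508 kg/s
Convert to t/h: multiply by 3.6
Capacity = 3086.3508 * 3.6
= 11110.8629 t/h

11110.8629 t/h


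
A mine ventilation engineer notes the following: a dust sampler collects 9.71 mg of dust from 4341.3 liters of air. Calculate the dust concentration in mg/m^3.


Convert liters to m^3: 1 m^3 = 1000 L
Concentration = mass / volume * 1000
= 9.71 / 4341.3 * 1000
= 0.002236657222 * 1000
= 2.2367 mg/m^3

2.2367 mg/m^3


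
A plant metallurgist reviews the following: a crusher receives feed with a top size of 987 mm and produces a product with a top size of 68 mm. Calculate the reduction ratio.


Reduction ratio = feed size / product size
= 987 / 68
= 14.5147

14.5147


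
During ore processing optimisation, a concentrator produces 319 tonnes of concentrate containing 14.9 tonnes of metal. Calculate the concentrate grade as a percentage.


4.6708%

Grade = (metal in concentrate / concentrate mass) * 100
= (14.9 / 319) * 100
= 0.04670846395 * 100
= 4.6708%


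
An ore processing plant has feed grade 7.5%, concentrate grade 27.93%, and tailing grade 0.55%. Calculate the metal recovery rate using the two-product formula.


Using the two-product formula:
R = 100 * c * (f - t) / (f * (c - t))
Numerator = 100 * 27.93 * (7.5 - 0.55)
= 100 * 27.93 * 6.95
= 19411.35
Denominator = 7.5 * (27.93 - 0.55)
= 7.5 * 27.38
= 205.35
R = 19411.35 / 205.35
= 94.5281%

94.5281%


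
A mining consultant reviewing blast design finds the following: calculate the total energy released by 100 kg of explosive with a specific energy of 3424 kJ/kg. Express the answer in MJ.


342.4 MJ

Energy = mass * specific_energy / 1000
= 100 * 3424 / 1000
= 342400 / 1000
= 342.4 MJ


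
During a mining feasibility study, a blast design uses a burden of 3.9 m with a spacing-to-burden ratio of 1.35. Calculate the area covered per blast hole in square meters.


20.5335 m^2

First, find the spacing:
Spacing = burden * ratio = 3.9 * 1.35
= 5.265 m
Then, calculate the area:
Area = burden * spacing = 3.9 * 5.265
= 20.5335 m^2


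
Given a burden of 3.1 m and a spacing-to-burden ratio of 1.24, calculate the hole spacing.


3.844 m

Spacing = burden * ratio
= 3.1 * 1.24
= 3.844 m


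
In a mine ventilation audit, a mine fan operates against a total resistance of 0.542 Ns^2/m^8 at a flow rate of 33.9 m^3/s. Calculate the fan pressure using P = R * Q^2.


622.8718 Pa

Compute Q^2:
Q^2 = 33.9^2 = 1149.21
Compute pressure:
P = R * Q^2 = 0.542 * 1149.21
= 622.8718 Pa


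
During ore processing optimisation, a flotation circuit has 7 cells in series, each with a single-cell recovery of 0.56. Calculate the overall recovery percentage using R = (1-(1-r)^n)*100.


Complement of single-cell recovery:
1 - r = 1 - 0.56 = 0.44
Raise to power n:
(1 - r)^7 = 0.44^7 = 0.003192778097
Overall recovery:
R = (1 - 0.003192778097) * 100
= 99.6807%

99.6807%


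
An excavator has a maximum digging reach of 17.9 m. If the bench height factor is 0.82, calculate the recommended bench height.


Bench height = reach * factor
= 17.9 * 0.82
= 14.678 m

14.678 m


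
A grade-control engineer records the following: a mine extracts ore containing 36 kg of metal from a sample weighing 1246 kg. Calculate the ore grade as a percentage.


Ore grade = (metal mass / ore mass) * 100
= (36 / 1246) * 100
= 0.02889245586 * 100
= 2.8892%

2.8892%


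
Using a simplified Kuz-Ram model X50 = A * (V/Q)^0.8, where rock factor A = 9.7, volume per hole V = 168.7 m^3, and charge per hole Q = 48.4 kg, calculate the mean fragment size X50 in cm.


26.3383 cm

Compute V/Q:
V/Q = 168.7 / 48.4 = 3.48553719
Raise to the power 0.8:
(V/Q)^0.8 = 3.48553719^0.8 = 2.715287228
Multiply by A:
X50 = 9.7 * 2.715287228
= 26.3383 cm


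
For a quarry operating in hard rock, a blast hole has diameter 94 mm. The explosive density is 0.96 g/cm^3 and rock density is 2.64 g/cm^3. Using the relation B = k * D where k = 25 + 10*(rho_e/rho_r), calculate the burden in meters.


2.6918 m

First, compute k:
rho_e / rho_r = 0.96 / 2.64 = 0.3636363636
k = 25 + 10 * 0.3636363636 = 28.63636364
Then, compute burden:
B = k * D / 1000 = 28.63636364 * 94 / 1000
= 2691.818182 / 1000
= 2.6918 m


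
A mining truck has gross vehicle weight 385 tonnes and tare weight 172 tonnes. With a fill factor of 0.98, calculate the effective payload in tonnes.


Maximum payload = gross - tare
= 385 - 172 = 213 tonnes
Effective payload = max payload * fill factor
= 213 * 0.98
= 208.74 tonnes

208.74 tonnes


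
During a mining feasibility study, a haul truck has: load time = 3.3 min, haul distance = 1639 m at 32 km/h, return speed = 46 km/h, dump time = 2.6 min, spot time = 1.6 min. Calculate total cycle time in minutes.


Convert haul speed to m/min: 32 * 1000/60 = 533.3333333 m/min
Haul time = 1639 / 533.3333333 = 3.073125 min
Convert return speed to m/min: 46 * 1000/60 = 766.6666667 m/min
Return time = 1639 / 766.6666667 = 2.137826087 min
Total cycle time:
= 3.3 + 3.073125 + 2.6 + 2.137826087 + 1.6
= 12.711 min

12.711 min


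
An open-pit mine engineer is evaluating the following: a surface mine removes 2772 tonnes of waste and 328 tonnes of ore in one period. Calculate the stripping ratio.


Stripping ratio = waste tonnage / ore tonnage
= 2772 / 328
= 8.4512

8.4512


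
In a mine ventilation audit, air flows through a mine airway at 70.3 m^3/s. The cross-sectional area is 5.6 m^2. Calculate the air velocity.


12.5536 m/s

Velocity = flow rate / cross-sectional area
= 70.3 / 5.6
= 12.5536 m/s


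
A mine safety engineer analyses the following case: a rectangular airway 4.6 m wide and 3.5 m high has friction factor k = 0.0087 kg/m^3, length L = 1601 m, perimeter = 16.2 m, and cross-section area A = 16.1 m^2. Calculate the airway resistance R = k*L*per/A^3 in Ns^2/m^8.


0.0541 Ns^2/m^8

Compute the numerator:
k * L * per = 0.0087 * 1601 * 16.2
= 225.64494
Compute the denominator:
A^3 = 16.1^3 = 4173.281
Resistance:
R = 225.64494 / 4173.281
= 0.0541 Ns^2/m^8


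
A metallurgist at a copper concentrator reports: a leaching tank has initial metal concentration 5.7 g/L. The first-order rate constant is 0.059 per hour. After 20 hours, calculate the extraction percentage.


Compute the exponent:
-k * t = -0.059 * 20 = -1.18
Remaining concentration:
C = 5.7 * exp(-1.18)
= 5.7 * 0.3072787386
= 1.75148881 g/L
Extracted = 5.7 - 1.75148881 = 3.94851119 g/L
Extraction % = 3.94851119 / 5.7 * 100
= 69.2721%

69.2721%


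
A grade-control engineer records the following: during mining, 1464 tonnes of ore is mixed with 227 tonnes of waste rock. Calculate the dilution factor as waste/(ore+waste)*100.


Total material = ore + waste
= 1464 + 227 = 1691 tonnes
Dilution = waste / total * 100
= 227 / 1691 * 100
= 0.1342400946 * 100
= 13.424%

13.424%


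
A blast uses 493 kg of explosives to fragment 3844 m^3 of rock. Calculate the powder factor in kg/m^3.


0.1283 kg/m^3

Powder factor = explosive mass / rock volume
= 493 / 3844
= 0.1283 kg/m^3


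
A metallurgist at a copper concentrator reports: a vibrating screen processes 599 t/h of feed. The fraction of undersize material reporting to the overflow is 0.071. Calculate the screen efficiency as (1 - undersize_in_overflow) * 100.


92.9%

Screen efficiency = (1 - fraction of undersize in overflow) * 100
= (1 - 0.071) * 100
= 0.929 * 100
= 92.9%


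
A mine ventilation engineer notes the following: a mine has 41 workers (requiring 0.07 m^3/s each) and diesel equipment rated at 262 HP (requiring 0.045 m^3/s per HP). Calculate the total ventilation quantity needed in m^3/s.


Airflow for workers:
Q_people = 41 * 0.07 = 2.87 m^3/s
Airflow for diesel equipment:
Q_diesel = 262 * 0.045 = 11.79 m^3/s
Total ventilation:
Q_total = 2.87 + 11.79
= 14.66 m^3/s

14.66 m^3/s


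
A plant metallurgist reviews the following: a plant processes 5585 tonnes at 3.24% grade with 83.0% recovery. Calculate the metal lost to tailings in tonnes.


30.7622 tonnes

Total metal in feed:
= 5585 * 3.24 / 100 = 180.954 tonnes
Metal recovered:
= 180.954 * 83.0 / 100 = 150.19182 tonnes
Metal lost to tailings:
= 180.954 - 150.19182
= 30.7622 tonnes


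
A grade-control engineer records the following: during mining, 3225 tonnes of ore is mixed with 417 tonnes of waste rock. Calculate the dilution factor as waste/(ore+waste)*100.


11.4498%

Total material = ore + waste
= 3225 + 417 = 3642 tonnes
Dilution = waste / total * 100
= 417 / 3642 * 100
= 0.1144975288 * 100
= 11.4498%


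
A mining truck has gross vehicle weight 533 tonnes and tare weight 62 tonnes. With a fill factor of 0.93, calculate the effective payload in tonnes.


438.03 tonnes

Maximum payload = gross - tare
= 533 - 62 = 471 tonnes
Effective payload = max payload * fill factor
= 471 * 0.93
= 438.03 tonnes


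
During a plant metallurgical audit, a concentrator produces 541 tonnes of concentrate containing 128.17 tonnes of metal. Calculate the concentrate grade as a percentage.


Grade = (metal in concentrate / concentrate mass) * 100
= (128.17 / 541) * 100
= 0.2369131238 * 100
= 23.6913%

23.6913%


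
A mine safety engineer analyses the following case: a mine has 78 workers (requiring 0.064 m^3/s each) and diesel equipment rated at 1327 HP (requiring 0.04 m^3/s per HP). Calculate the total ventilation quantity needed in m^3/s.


58.072 m^3/s

Airflow for workers:
Q_people = 78 * 0.064 = 4.992 m^3/s
Airflow for diesel equipment:
Q_diesel = 1327 * 0.04 = 53.08 m^3/s
Total ventilation:
Q_total = 4.992 + 53.08
= 58.072 m^3/s


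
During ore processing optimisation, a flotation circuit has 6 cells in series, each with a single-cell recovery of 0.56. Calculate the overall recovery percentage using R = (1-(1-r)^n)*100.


Complement of single-cell recovery:
1 - r = 1 - 0.56 = 0.44
Raise to power n:
(1 - r)^6 = 0.44^6 = 0.007256313856
Overall recovery:
R = (1 - 0.007256313856) * 100
= 99.2744%

99.2744%


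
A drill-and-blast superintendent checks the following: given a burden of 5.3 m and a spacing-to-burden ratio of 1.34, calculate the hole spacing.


7.102 m

Spacing = burden * ratio
= 5.3 * 1.34
= 7.102 m


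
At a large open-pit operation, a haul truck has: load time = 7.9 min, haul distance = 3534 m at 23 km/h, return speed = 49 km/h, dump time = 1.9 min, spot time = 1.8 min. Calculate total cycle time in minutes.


25.1465 min

Convert haul speed to m/min: 23 * 1000/60 = 383.3333333 m/min
Haul time = 3534 / 383.3333333 = 9.219130435 min
Convert return speed to m/min: 49 * 1000/60 = 816.6666667 m/min
Return time = 3534 / 816.6666667 = 4.327346939 min
Total cycle time:
= 7.9 + 9.219130435 + 1.9 + 4.327346939 + 1.8
= 25.1465 min


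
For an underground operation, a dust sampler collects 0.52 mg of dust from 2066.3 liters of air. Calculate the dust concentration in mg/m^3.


Convert liters to m^3: 1 m^3 = 1000 L
Concentration = mass / volume * 1000
= 0.52 / 2066.3 * 1000
= 0.0002516575521 * 1000
= 0.2517 mg/m^3

0.2517 mg/m^3


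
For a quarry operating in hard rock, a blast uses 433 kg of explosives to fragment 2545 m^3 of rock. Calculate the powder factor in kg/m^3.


Powder factor = explosive mass / rock volume
= 433 / 2545
= 0.1701 kg/m^3

0.1701 kg/m^3


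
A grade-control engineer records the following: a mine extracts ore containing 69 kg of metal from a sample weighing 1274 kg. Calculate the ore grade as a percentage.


5.416%

Ore grade = (metal mass / ore mass) * 100
= (69 / 1274) * 100
= 0.05416012559 * 100
= 5.416%


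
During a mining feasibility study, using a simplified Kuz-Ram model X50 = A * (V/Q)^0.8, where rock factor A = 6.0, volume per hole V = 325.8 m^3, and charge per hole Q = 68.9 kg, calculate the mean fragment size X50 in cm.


Compute V/Q:
V/Q = 325.8 / 68.9 = 4.728592163
Raise to the power 0.8:
(V/Q)^0.8 = 4.728592163^0.8 = 3.46565627
Multiply by A:
X50 = 6.0 * 3.46565627
= 20.7939 cm

20.7939 cm


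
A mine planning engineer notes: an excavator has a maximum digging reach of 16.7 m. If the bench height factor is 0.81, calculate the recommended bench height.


13.527 m

Bench height = reach * factor
= 16.7 * 0.81
= 13.527 m


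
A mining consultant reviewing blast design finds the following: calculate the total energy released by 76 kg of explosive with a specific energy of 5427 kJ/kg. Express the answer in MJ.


412.452 MJ

Energy = mass * specific_energy / 1000
= 76 * 5427 / 1000
= 412452 / 1000
= 412.452 MJ


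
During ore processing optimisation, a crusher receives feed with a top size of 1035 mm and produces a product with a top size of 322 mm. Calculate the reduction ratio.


3.2143

Reduction ratio = feed size / product size
= 1035 / 322
= 3.2143


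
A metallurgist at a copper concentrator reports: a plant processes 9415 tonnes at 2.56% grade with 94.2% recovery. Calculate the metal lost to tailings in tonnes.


13.9794 tonnes

Total metal in feed:
= 9415 * 2.56 / 100 = 241.024 tonnes
Metal recovered:
= 241.024 * 94.2 / 100 = 227.044608 tonnes
Metal lost to tailings:
= 241.024 - 227.044608
= 13.9794 tonnes


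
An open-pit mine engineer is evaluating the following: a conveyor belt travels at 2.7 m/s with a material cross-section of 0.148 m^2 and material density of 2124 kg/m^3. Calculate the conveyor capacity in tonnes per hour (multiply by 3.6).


Volumetric flow = speed * area
= 2.7 * 0.148 = 0.3996 m^3/s
Mass flow = volumetric * density
= 0.3996 * 2124 = 848.7504 kg/s
Convert to t/h: multiply by 3.6
Capacity = 848.7504 * 3.6
= 3055.5014 t/h

3055.5014 t/h


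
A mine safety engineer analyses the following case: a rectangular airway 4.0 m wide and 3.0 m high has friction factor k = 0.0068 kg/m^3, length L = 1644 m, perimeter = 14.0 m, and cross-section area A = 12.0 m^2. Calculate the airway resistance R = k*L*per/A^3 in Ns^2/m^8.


Compute the numerator:
k * L * per = 0.0068 * 1644 * 14.0
= 156.5088
Compute the denominator:
A^3 = 12.0^3 = 1728
Resistance:
R = 156.5088 / 1728
= 0.0906 Ns^2/m^8

0.0906 Ns^2/m^8


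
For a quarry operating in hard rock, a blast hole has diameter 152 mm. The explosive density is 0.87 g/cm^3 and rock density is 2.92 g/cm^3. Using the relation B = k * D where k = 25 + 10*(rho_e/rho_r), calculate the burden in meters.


First, compute k:
rho_e / rho_r = 0.87 / 2.92 = 0.2979452055
k = 25 + 10 * 0.2979452055 = 27.97945205
Then, compute burden:
B = k * D / 1000 = 27.97945205 * 152 / 1000
= 4252.876712 / 1000
= 4.2529 m

4.2529 m


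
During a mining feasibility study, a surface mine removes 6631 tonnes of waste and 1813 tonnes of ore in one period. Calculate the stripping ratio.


Stripping ratio = waste tonnage / ore tonnage
= 6631 / 1813
= 3.6575

3.6575


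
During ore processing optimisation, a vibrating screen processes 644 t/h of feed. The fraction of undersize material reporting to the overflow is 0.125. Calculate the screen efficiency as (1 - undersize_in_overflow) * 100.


87.5%

Screen efficiency = (1 - fraction of undersize in overflow) * 100
= (1 - 0.125) * 100
= 0.875 * 100
= 87.5%


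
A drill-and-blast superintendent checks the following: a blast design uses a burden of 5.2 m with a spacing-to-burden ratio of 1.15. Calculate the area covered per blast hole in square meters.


First, find the spacing:
Spacing = burden * ratio = 5.2 * 1.15
= 5.98 m
Then, calculate the area:
Area = burden * spacing = 5.2 * 5.98
= 31.096 m^2

31.096 m^2


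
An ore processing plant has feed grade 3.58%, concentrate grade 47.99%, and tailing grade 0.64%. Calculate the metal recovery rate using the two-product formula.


Using the two-product formula:
R = 100 * c * (f - t) / (f * (c - t))
Numerator = 100 * 47.99 * (3.58 - 0.64)
= 100 * 47.99 * 2.94
= 14109.06
Denominator = 3.58 * (47.99 - 0.64)
= 3.58 * 47.35
= 169.513
R = 14109.06 / 169.513
= 83.2329%

83.2329%


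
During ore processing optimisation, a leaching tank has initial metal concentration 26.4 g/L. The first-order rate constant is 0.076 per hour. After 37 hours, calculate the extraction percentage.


93.9915%

Compute the exponent:
-k * t = -0.076 * 37 = -2.812
Remaining concentration:
C = 26.4 * exp(-2.812)
= 26.4 * 0.06008470274
= 1.586236152 g/L
Extracted = 26.4 - 1.586236152 = 24.81376385 g/L
Extraction % = 24.81376385 / 26.4 * 100
= 93.9915%


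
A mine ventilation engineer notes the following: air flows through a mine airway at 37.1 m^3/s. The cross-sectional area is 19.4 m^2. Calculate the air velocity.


1.9124 m/s

Velocity = flow rate / cross-sectional area
= 37.1 / 19.4
= 1.9124 m/s


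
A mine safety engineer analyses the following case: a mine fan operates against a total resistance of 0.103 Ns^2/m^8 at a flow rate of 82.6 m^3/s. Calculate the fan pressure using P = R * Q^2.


Compute Q^2:
Q^2 = 82.6^2 = 6822.76
Compute pressure:
P = R * Q^2 = 0.103 * 6822.76
= 702.7443 Pa

702.7443 Pa


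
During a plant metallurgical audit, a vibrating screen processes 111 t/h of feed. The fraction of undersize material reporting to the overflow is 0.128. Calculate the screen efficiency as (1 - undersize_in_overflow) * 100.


87.2%

Screen efficiency = (1 - fraction of undersize in overflow) * 100
= (1 - 0.128) * 100
= 0.872 * 100
= 87.2%
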